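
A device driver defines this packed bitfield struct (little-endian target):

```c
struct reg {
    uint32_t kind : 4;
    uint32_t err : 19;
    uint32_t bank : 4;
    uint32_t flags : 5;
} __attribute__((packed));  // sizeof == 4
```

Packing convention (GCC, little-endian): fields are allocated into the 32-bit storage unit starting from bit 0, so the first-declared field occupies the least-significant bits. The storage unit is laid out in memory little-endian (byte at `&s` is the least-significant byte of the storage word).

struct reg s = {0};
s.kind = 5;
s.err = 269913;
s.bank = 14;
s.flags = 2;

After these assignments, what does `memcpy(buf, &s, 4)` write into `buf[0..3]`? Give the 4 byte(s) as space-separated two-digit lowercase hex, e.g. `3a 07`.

95 e5 41 17

kind:4 = 5 → 0x5 << 0 → word 0x00000005
err:19 = 269913 → 0x41e59 << 4 → word 0x0041e595
bank:4 = 14 → 0xe << 23 → word 0x0741e595
flags:5 = 2 → 0x2 << 27 → word 0x1741e595
word = 0x1741e595 → little-endian bytes:
  [0]=0x95  [1]=0xe5  [2]=0x41  [3]=0x17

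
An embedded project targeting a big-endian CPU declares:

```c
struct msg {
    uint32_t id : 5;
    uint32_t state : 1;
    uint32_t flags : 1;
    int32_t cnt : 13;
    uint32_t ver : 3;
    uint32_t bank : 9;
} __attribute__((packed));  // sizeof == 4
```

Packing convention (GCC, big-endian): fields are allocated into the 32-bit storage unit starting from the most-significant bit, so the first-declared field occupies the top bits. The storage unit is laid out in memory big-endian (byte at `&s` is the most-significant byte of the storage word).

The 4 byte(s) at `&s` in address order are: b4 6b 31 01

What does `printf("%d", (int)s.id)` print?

[0]=0xb4 [1]=0x6b [2]=0x31 [3]=0x01 (big-endian) → word 0xb46b3101
id:5 @ bit 27 → (0xb46b3101>>27)&0x1f = 0x16  ←
state:1 @ bit 26 → (0xb46b3101>>26)&0x1 = 0x1
flags:1 @ bit 25 → (0xb46b3101>>25)&0x1 = 0x0
cnt:13 @ bit 12 → (0xb46b3101>>12)&0x1fff = 0x6b3
ver:3 @ bit 9 → (0xb46b3101>>9)&0x7 = 0x0
bank:9 @ bit 0 → (0xb46b3101>>0)&0x1ff = 0x101

22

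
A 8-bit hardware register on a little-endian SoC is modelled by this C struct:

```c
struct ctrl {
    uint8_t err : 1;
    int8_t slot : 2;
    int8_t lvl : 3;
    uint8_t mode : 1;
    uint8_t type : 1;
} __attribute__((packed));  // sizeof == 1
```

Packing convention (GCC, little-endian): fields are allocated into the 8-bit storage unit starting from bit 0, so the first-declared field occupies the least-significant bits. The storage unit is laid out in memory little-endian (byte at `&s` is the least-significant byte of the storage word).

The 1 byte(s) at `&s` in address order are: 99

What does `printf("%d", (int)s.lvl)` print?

[0]=0x99 (little-endian) → word 0x99
err:1 @ bit 0 → (0x99>>0)&0x1 = 0x1
slot:2 @ bit 1 → (0x99>>1)&0x3 = 0x0
lvl:3 @ bit 3 → (0x99>>3)&0x7 = 0x3  ←
mode:1 @ bit 6 → (0x99>>6)&0x1 = 0x0
type:1 @ bit 7 → (0x99>>7)&0x1 = 0x1
lvl signed 3b, MSB=0: value = 3

3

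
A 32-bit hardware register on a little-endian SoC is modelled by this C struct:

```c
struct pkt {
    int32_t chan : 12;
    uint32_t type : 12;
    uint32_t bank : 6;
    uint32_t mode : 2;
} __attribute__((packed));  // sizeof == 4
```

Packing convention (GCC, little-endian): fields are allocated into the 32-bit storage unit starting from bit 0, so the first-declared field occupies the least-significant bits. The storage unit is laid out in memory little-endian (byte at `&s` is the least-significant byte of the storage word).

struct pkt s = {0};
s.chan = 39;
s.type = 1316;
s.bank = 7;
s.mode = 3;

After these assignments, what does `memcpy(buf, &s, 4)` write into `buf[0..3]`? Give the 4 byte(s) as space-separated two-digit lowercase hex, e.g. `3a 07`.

chan (12b) val=39 bits=0x27 at bit 0: 0x00000027
type (12b) val=1316 bits=0x524 at bit 12: 0x00524027
bank (6b) val=7 bits=0x7 at bit 24: 0x07524027
mode (2b) val=3 bits=0x3 at bit 30: 0xc7524027
word = 0xc7524027 → little-endian bytes:
  [0]=0x27  [1]=0x40  [2]=0x52  [3]=0xc7

27 40 52 c7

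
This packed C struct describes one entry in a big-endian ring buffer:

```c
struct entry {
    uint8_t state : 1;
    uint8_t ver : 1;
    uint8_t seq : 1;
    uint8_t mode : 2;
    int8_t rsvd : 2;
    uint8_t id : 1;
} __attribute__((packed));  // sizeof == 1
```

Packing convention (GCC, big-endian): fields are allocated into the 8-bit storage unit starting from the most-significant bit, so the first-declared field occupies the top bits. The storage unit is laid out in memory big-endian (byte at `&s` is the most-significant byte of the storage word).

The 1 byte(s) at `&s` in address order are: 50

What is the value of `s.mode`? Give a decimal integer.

[0]=0x50 (big-endian) → word 0x50
state:1 @ bit 7 → (0x50>>7)&0x1 = 0x0
ver:1 @ bit 6 → (0x50>>6)&0x1 = 0x1
seq:1 @ bit 5 → (0x50>>5)&0x1 = 0x0
mode:2 @ bit 3 → (0x50>>3)&0x3 = 0x2  ←
rsvd:2 @ bit 1 → (0x50>>1)&0x3 = 0x0
id:1 @ bit 0 → (0x50>>0)&0x1 = 0x0

2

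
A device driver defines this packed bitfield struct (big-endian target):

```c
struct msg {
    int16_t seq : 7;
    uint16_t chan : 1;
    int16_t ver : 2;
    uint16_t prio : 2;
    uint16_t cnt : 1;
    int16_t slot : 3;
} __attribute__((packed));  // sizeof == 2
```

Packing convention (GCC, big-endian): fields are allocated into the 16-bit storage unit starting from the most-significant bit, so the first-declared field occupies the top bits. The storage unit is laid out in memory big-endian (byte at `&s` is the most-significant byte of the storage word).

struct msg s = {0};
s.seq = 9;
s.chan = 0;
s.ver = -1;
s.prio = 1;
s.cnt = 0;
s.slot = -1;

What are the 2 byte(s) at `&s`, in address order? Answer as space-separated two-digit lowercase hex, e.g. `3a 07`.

12 d7

seq:7 = 9 → 0x9 << 9 → word 0x1200
chan:1 = 0 → 0x0 << 8 → word 0x1200
ver:2 = -1 → 0x3 << 6 → word 0x12c0
prio:2 = 1 → 0x1 << 4 → word 0x12d0
cnt:1 = 0 → 0x0 << 3 → word 0x12d0
slot:3 = -1 → 0x7 << 0 → word 0x12d7
word = 0x12d7 → big-endian bytes:
  [0]=0x12  [1]=0xd7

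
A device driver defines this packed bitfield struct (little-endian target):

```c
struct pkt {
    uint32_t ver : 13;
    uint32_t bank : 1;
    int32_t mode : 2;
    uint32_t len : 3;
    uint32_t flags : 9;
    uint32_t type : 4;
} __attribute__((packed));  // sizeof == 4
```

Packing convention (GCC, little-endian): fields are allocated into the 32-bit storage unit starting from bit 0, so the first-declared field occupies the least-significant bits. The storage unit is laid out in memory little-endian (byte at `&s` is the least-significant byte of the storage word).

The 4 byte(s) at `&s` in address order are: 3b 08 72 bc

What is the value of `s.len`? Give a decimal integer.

[0]=0x3b [1]=0x08 [2]=0x72 [3]=0xbc (little-endian) → word 0xbc72083b
ver [0+:13] = (word>>0) & 0x1fff = 2107
bank [13+:1] = (word>>13) & 0x1 = 0
mode [14+:2] = (word>>14) & 0x3 = 0
len [16+:3] = (word>>16) & 0x7 = 2  ←
flags [19+:9] = (word>>19) & 0x1ff = 398
type [28+:4] = (word>>28) & 0xf = 11

2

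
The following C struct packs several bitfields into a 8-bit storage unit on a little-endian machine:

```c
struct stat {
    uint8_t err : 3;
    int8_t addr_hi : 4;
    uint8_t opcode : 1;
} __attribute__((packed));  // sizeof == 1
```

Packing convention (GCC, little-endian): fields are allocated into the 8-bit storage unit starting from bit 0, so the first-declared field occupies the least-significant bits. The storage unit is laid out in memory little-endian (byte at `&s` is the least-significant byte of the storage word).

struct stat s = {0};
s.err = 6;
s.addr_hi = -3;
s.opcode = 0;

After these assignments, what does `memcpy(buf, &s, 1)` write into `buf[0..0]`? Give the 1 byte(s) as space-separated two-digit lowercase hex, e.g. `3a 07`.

err:3 = 6 → 0x6 << 0 → word 0x06
addr_hi:4 = -3 → 0xd << 3 → word 0x6e
opcode:1 = 0 → 0x0 << 7 → word 0x6e
word = 0x6e → little-endian bytes:
  [0]=0x6e

6e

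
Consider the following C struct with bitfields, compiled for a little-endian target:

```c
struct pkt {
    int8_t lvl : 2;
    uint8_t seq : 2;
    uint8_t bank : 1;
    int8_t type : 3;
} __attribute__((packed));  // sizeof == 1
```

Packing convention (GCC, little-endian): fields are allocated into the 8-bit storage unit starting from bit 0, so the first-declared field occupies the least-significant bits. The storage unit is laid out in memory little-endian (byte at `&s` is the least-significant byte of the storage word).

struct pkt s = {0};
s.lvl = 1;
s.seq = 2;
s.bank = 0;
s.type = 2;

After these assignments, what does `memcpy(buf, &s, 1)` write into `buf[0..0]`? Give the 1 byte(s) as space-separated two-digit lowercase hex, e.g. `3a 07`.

lvl:2 = 1 → 0x1 << 0 → word 0x01
seq:2 = 2 → 0x2 << 2 → word 0x09
bank:1 = 0 → 0x0 << 4 → word 0x09
type:3 = 2 → 0x2 << 5 → word 0x49
word = 0x49 → little-endian bytes:
  [0]=0x49

49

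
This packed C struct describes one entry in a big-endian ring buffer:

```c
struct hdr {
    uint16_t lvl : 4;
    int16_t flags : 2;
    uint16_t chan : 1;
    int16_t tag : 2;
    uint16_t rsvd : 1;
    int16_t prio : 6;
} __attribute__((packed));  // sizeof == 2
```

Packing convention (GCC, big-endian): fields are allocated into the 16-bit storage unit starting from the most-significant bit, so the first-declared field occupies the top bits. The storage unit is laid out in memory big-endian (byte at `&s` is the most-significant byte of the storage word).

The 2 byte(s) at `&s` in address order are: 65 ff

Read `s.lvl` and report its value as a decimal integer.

6

[0]=0x65 [1]=0xff (big-endian) → word 0x65ff
lvl:4 @ bit 12 → (0x65ff>>12)&0xf = 0x6  ←
flags:2 @ bit 10 → (0x65ff>>10)&0x3 = 0x1
chan:1 @ bit 9 → (0x65ff>>9)&0x1 = 0x0
tag:2 @ bit 7 → (0x65ff>>7)&0x3 = 0x3
rsvd:1 @ bit 6 → (0x65ff>>6)&0x1 = 0x1
prio:6 @ bit 0 → (0x65ff>>0)&0x3f = 0x3f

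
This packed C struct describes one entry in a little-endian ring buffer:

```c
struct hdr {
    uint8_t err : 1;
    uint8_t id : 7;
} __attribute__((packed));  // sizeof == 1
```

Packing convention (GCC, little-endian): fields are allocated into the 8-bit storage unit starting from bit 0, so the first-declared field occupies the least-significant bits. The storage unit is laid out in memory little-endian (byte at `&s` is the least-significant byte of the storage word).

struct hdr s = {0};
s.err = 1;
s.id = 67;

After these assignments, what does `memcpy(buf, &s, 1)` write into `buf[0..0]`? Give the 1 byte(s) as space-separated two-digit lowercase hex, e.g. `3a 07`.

87

err (1b) val=1 bits=0x1 at bit 0: 0x01
id (7b) val=67 bits=0x43 at bit 1: 0x87
word = 0x87 → little-endian bytes:
  [0]=0x87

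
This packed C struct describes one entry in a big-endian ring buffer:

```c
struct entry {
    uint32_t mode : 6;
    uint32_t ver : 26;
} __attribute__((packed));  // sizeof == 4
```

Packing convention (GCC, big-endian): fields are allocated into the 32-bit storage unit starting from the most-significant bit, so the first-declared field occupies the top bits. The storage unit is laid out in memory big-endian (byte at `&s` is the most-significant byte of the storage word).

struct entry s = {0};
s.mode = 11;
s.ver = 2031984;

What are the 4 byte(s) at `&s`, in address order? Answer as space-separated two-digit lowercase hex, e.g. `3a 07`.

[26+:6] mode=11 & 0x3f = 0xb; word=0x2c000000
[0+:26] ver=2031984 & 0x3ffffff = 0x1f0170; word=0x2c1f0170
word = 0x2c1f0170 → big-endian bytes:
  [0]=0x2c  [1]=0x1f  [2]=0x01  [3]=0x70

2c 1f 01 70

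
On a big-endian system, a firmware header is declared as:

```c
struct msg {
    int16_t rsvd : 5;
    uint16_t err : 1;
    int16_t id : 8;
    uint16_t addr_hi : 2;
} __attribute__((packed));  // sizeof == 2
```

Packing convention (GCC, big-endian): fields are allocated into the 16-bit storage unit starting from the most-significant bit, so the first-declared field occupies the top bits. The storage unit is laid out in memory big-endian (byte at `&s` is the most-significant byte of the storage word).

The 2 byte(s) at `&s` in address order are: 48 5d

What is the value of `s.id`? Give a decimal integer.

[0]=0x48 [1]=0x5d (big-endian) → word 0x485d
rsvd [11+:5] = (word>>11) & 0x1f = 9
err [10+:1] = (word>>10) & 0x1 = 0
id [2+:8] = (word>>2) & 0xff = 23  ←
addr_hi [0+:2] = (word>>0) & 0x3 = 1
id signed 8b, MSB=0: value = 23

23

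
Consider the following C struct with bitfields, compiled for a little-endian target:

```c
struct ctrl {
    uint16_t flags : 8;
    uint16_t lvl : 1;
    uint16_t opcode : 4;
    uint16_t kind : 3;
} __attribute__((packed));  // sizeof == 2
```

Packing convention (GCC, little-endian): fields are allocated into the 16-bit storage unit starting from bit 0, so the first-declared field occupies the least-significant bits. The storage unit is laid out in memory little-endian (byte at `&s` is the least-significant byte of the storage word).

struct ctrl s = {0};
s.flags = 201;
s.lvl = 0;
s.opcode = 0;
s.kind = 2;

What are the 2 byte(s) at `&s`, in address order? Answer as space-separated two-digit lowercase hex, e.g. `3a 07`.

c9 40

[0+:8] flags=201 & 0xff = 0xc9; word=0x00c9
[8+:1] lvl=0 & 0x1 = 0x0; word=0x00c9
[9+:4] opcode=0 & 0xf = 0x0; word=0x00c9
[13+:3] kind=2 & 0x7 = 0x2; word=0x40c9
word = 0x40c9 → little-endian bytes:
  [0]=0xc9  [1]=0x40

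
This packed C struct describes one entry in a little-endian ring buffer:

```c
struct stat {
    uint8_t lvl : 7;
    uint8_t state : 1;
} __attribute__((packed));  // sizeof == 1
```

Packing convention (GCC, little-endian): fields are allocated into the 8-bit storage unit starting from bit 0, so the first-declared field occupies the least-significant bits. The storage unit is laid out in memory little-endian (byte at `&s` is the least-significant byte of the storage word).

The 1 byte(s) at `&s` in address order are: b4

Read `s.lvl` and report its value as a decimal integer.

52

[0]=0xb4 (little-endian) → word 0xb4
lvl [0+:7] = (word>>0) & 0x7f = 52  ←
state [7+:1] = (word>>7) & 0x1 = 1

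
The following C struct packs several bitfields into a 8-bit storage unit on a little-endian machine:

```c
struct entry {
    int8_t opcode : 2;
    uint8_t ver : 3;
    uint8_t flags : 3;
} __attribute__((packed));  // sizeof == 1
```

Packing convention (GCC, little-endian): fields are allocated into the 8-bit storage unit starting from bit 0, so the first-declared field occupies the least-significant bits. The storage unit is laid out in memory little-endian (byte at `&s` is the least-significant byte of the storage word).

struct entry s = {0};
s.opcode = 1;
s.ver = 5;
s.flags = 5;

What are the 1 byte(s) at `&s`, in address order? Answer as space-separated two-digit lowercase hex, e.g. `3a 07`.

opcode (2b) val=1 bits=0x1 at bit 0: 0x01
ver (3b) val=5 bits=0x5 at bit 2: 0x15
flags (3b) val=5 bits=0x5 at bit 5: 0xb5
word = 0xb5 → little-endian bytes:
  [0]=0xb5

b5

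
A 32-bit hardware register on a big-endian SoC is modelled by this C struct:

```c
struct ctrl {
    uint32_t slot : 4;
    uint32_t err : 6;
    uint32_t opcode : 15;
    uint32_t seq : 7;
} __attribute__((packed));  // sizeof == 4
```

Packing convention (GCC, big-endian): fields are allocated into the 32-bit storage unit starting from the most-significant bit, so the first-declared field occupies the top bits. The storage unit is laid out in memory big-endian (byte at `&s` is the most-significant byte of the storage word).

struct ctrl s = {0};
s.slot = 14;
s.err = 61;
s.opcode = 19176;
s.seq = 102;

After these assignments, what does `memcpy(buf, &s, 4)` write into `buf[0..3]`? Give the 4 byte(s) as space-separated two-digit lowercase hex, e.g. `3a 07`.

ef 65 74 66

[28+:4] slot=14 & 0xf = 0xe; word=0xe0000000
[22+:6] err=61 & 0x3f = 0x3d; word=0xef400000
[7+:15] opcode=19176 & 0x7fff = 0x4ae8; word=0xef657400
[0+:7] seq=102 & 0x7f = 0x66; word=0xef657466
word = 0xef657466 → big-endian bytes:
  [0]=0xef  [1]=0x65  [2]=0x74  [3]=0x66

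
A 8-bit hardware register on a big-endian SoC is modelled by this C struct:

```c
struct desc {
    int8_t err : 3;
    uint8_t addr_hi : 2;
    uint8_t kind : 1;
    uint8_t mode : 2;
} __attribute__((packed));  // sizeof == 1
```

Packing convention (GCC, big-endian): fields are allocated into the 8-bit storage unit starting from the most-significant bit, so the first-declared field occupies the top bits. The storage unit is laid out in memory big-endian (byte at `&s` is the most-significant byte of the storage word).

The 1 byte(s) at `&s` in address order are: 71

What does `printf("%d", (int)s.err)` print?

[0]=0x71 (big-endian) → word 0x71
err [5+:3] = (word>>5) & 0x7 = 3  ←
addr_hi [3+:2] = (word>>3) & 0x3 = 2
kind [2+:1] = (word>>2) & 0x1 = 0
mode [0+:2] = (word>>0) & 0x3 = 1
err signed 3b, MSB=0: value = 3

3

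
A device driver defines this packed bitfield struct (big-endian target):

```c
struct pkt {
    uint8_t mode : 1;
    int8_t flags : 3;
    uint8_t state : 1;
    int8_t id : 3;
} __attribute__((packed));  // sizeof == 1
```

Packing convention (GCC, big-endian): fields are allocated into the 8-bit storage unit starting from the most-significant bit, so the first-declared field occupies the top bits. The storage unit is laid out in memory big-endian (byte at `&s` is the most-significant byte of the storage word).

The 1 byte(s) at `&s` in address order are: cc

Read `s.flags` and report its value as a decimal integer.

-4

[0]=0xcc (big-endian) → word 0xcc
mode [7+:1] = (word>>7) & 0x1 = 1
flags [4+:3] = (word>>4) & 0x7 = 4  ←
state [3+:1] = (word>>3) & 0x1 = 1
id [0+:3] = (word>>0) & 0x7 = 4
flags signed 3b, MSB=1: 4 - 8 = -4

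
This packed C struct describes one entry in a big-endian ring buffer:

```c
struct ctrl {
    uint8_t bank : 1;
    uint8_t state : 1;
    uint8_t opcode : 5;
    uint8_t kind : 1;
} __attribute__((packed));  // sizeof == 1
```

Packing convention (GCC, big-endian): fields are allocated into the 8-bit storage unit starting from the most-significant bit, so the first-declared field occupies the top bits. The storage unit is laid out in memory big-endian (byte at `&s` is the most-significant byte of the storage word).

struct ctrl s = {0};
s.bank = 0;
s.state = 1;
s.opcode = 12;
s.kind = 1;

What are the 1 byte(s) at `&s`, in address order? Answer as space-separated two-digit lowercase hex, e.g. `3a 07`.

[7+:1] bank=0 & 0x1 = 0x0; word=0x00
[6+:1] state=1 & 0x1 = 0x1; word=0x40
[1+:5] opcode=12 & 0x1f = 0xc; word=0x58
[0+:1] kind=1 & 0x1 = 0x1; word=0x59
word = 0x59 → big-endian bytes:
  [0]=0x59

59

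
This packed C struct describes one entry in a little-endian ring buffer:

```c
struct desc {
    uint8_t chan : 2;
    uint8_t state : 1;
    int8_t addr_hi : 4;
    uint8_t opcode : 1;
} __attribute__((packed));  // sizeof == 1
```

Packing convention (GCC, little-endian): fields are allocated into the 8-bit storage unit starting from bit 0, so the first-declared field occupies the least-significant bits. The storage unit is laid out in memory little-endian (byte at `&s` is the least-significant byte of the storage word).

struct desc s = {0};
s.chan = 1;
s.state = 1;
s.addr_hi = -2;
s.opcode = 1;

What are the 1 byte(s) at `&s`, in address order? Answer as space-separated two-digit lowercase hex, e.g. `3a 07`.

chan (2b) val=1 bits=0x1 at bit 0: 0x01
state (1b) val=1 bits=0x1 at bit 2: 0x05
addr_hi (4b) val=-2 bits=0xe at bit 3: 0x75
opcode (1b) val=1 bits=0x1 at bit 7: 0xf5
word = 0xf5 → little-endian bytes:
  [0]=0xf5

f5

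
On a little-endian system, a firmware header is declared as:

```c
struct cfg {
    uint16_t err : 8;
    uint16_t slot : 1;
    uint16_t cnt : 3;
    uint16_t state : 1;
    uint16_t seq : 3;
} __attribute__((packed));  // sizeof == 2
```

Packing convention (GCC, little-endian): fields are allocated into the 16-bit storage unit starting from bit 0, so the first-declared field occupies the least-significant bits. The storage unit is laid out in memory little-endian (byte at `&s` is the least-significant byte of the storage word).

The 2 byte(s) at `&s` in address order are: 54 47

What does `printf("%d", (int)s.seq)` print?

2

[0]=0x54 [1]=0x47 (little-endian) → word 0x4754
err:8 @ bit 0 → (0x4754>>0)&0xff = 0x54
slot:1 @ bit 8 → (0x4754>>8)&0x1 = 0x1
cnt:3 @ bit 9 → (0x4754>>9)&0x7 = 0x3
state:1 @ bit 12 → (0x4754>>12)&0x1 = 0x0
seq:3 @ bit 13 → (0x4754>>13)&0x7 = 0x2  ←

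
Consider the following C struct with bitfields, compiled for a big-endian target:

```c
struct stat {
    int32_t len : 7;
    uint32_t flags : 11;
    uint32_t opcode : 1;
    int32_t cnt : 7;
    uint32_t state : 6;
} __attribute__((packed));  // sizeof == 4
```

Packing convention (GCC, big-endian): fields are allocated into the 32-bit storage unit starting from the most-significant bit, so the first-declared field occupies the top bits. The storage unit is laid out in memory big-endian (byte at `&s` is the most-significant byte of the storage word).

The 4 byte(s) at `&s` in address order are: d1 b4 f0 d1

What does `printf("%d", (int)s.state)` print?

17

[0]=0xd1 [1]=0xb4 [2]=0xf0 [3]=0xd1 (big-endian) → word 0xd1b4f0d1
len [25+:7] = (word>>25) & 0x7f = 104
flags [14+:11] = (word>>14) & 0x7ff = 1747
opcode [13+:1] = (word>>13) & 0x1 = 1
cnt [6+:7] = (word>>6) & 0x7f = 67
state [0+:6] = (word>>0) & 0x3f = 17  ←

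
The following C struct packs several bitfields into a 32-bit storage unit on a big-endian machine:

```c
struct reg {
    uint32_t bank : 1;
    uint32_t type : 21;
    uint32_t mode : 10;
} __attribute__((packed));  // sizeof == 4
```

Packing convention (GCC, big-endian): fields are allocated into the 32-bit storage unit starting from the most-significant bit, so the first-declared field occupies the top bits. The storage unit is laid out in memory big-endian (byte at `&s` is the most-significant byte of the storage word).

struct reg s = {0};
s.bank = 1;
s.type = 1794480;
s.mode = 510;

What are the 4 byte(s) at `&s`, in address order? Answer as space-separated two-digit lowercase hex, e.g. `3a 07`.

[31+:1] bank=1 & 0x1 = 0x1; word=0x80000000
[10+:21] type=1794480 & 0x1fffff = 0x1b61b0; word=0xed86c000
[0+:10] mode=510 & 0x3ff = 0x1fe; word=0xed86c1fe
word = 0xed86c1fe → big-endian bytes:
  [0]=0xed  [1]=0x86  [2]=0xc1  [3]=0xfe

ed 86 c1 fe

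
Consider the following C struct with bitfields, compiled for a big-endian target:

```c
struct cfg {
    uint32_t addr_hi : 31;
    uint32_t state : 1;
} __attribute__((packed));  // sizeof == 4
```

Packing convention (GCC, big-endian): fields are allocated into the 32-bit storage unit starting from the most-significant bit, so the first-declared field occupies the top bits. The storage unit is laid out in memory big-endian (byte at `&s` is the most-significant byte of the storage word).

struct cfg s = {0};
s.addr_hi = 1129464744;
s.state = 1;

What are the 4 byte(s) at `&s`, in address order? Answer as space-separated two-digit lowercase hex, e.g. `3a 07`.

addr_hi:31 = 1129464744 → 0x435243a8 << 1 → word 0x86a48750
state:1 = 1 → 0x1 << 0 → word 0x86a48751
word = 0x86a48751 → big-endian bytes:
  [0]=0x86  [1]=0xa4  [2]=0x87  [3]=0x51

86 a4 87 51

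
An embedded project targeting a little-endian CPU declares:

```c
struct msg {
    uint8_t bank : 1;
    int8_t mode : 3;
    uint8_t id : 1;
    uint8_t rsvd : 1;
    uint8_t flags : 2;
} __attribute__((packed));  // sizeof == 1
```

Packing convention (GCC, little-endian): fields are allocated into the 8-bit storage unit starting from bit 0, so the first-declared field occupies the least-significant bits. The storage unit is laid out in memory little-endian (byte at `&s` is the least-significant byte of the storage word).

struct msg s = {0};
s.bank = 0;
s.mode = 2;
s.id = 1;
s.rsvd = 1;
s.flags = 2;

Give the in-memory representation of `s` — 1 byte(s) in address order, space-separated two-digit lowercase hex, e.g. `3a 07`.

b4

bank:1 = 0 → 0x0 << 0 → word 0x00
mode:3 = 2 → 0x2 << 1 → word 0x04
id:1 = 1 → 0x1 << 4 → word 0x14
rsvd:1 = 1 → 0x1 << 5 → word 0x34
flags:2 = 2 → 0x2 << 6 → word 0xb4
word = 0xb4 → little-endian bytes:
  [0]=0xb4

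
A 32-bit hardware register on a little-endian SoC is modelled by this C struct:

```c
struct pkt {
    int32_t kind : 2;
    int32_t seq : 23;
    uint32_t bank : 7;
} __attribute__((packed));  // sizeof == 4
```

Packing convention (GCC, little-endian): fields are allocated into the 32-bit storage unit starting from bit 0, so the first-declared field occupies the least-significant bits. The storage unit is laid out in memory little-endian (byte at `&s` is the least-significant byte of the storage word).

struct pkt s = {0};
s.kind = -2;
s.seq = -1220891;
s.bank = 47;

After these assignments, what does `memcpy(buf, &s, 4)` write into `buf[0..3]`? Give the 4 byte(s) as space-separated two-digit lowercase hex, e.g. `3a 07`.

96 7b b5 5f

kind (2b) val=-2 bits=0x2 at bit 0: 0x00000002
seq (23b) val=-1220891 bits=0x6d5ee5 at bit 2: 0x01b57b96
bank (7b) val=47 bits=0x2f at bit 25: 0x5fb57b96
word = 0x5fb57b96 → little-endian bytes:
  [0]=0x96  [1]=0x7b  [2]=0xb5  [3]=0x5f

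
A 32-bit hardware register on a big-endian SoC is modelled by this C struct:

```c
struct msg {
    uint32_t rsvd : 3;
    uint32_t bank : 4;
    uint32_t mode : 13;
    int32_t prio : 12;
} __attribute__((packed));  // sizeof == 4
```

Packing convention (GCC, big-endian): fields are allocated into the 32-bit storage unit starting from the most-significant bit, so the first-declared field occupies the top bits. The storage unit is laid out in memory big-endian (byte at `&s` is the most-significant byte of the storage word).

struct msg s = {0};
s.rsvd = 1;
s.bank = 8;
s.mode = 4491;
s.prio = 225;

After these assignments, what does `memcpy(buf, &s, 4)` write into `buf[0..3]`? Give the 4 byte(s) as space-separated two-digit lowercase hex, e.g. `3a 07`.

rsvd (3b) val=1 bits=0x1 at bit 29: 0x20000000
bank (4b) val=8 bits=0x8 at bit 25: 0x30000000
mode (13b) val=4491 bits=0x118b at bit 12: 0x3118b000
prio (12b) val=225 bits=0xe1 at bit 0: 0x3118b0e1
word = 0x3118b0e1 → big-endian bytes:
  [0]=0x31  [1]=0x18  [2]=0xb0  [3]=0xe1

31 18 b0 e1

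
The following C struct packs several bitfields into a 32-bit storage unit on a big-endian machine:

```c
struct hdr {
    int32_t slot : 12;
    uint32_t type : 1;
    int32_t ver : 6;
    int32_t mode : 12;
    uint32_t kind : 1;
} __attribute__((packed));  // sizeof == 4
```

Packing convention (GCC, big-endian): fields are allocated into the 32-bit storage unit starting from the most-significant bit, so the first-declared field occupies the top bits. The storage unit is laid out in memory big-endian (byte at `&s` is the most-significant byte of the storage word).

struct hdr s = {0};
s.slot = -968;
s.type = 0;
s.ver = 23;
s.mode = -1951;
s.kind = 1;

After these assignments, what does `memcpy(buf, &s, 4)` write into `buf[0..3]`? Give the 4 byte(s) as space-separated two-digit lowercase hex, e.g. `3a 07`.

[20+:12] slot=-968 & 0xfff = 0xc38; word=0xc3800000
[19+:1] type=0 & 0x1 = 0x0; word=0xc3800000
[13+:6] ver=23 & 0x3f = 0x17; word=0xc382e000
[1+:12] mode=-1951 & 0xfff = 0x861; word=0xc382f0c2
[0+:1] kind=1 & 0x1 = 0x1; word=0xc382f0c3
word = 0xc382f0c3 → big-endian bytes:
  [0]=0xc3  [1]=0x82  [2]=0xf0  [3]=0xc3

c3 82 f0 c3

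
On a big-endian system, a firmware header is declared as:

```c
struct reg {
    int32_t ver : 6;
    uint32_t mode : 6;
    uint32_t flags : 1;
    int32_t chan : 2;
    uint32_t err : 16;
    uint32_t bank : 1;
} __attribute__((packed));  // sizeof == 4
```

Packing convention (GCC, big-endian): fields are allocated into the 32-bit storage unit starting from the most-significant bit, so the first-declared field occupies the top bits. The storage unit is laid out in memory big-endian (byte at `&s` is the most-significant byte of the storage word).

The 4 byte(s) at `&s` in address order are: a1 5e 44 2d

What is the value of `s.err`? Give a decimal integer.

8726

[0]=0xa1 [1]=0x5e [2]=0x44 [3]=0x2d (big-endian) → word 0xa15e442d
ver:6 @ bit 26 → (0xa15e442d>>26)&0x3f = 0x28
mode:6 @ bit 20 → (0xa15e442d>>20)&0x3f = 0x15
flags:1 @ bit 19 → (0xa15e442d>>19)&0x1 = 0x1
chan:2 @ bit 17 → (0xa15e442d>>17)&0x3 = 0x3
err:16 @ bit 1 → (0xa15e442d>>1)&0xffff = 0x2216  ←
bank:1 @ bit 0 → (0xa15e442d>>0)&0x1 = 0x1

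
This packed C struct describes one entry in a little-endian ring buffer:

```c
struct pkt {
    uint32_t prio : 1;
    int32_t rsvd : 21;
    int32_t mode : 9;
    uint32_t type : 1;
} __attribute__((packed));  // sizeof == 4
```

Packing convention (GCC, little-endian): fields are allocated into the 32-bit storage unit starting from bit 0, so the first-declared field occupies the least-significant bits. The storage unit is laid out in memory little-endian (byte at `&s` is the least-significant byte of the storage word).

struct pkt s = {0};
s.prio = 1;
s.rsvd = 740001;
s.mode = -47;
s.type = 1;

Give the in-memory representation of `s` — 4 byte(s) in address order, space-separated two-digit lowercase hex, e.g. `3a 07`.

43 95 56 f4

prio (1b) val=1 bits=0x1 at bit 0: 0x00000001
rsvd (21b) val=740001 bits=0xb4aa1 at bit 1: 0x00169543
mode (9b) val=-47 bits=0x1d1 at bit 22: 0x74569543
type (1b) val=1 bits=0x1 at bit 31: 0xf4569543
word = 0xf4569543 → little-endian bytes:
  [0]=0x43  [1]=0x95  [2]=0x56  [3]=0xf4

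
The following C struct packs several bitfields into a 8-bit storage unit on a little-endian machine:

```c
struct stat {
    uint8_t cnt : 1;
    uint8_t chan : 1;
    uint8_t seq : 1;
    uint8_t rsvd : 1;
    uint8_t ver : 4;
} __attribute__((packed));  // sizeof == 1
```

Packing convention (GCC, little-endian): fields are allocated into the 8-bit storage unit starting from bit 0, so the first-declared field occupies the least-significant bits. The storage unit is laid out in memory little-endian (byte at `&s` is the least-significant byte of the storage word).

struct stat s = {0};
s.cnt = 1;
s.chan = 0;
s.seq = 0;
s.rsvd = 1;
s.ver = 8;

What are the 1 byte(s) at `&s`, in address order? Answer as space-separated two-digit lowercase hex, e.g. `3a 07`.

89

cnt (1b) val=1 bits=0x1 at bit 0: 0x01
chan (1b) val=0 bits=0x0 at bit 1: 0x01
seq (1b) val=0 bits=0x0 at bit 2: 0x01
rsvd (1b) val=1 bits=0x1 at bit 3: 0x09
ver (4b) val=8 bits=0x8 at bit 4: 0x89
word = 0x89 → little-endian bytes:
  [0]=0x89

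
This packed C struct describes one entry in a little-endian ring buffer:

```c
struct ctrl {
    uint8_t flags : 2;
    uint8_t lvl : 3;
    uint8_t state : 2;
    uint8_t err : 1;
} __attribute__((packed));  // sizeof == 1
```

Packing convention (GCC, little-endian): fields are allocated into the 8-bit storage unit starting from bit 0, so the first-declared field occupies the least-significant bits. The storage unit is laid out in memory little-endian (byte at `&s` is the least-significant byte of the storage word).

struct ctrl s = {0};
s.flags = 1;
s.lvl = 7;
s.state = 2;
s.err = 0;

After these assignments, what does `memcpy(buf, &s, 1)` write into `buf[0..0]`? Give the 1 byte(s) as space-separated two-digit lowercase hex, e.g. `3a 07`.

[0+:2] flags=1 & 0x3 = 0x1; word=0x01
[2+:3] lvl=7 & 0x7 = 0x7; word=0x1d
[5+:2] state=2 & 0x3 = 0x2; word=0x5d
[7+:1] err=0 & 0x1 = 0x0; word=0x5d
word = 0x5d → little-endian bytes:
  [0]=0x5d

5d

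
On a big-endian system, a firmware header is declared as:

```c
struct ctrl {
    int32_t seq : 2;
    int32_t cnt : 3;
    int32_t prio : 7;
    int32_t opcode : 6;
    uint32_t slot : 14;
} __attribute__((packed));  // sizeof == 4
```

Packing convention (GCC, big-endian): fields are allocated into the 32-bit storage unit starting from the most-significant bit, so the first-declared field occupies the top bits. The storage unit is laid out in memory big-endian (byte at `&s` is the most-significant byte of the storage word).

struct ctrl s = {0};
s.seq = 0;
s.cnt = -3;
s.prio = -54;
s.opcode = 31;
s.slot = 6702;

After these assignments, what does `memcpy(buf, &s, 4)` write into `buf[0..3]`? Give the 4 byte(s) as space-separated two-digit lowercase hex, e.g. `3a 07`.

[30+:2] seq=0 & 0x3 = 0x0; word=0x00000000
[27+:3] cnt=-3 & 0x7 = 0x5; word=0x28000000
[20+:7] prio=-54 & 0x7f = 0x4a; word=0x2ca00000
[14+:6] opcode=31 & 0x3f = 0x1f; word=0x2ca7c000
[0+:14] slot=6702 & 0x3fff = 0x1a2e; word=0x2ca7da2e
word = 0x2ca7da2e → big-endian bytes:
  [0]=0x2c  [1]=0xa7  [2]=0xda  [3]=0x2e

2c a7 da 2e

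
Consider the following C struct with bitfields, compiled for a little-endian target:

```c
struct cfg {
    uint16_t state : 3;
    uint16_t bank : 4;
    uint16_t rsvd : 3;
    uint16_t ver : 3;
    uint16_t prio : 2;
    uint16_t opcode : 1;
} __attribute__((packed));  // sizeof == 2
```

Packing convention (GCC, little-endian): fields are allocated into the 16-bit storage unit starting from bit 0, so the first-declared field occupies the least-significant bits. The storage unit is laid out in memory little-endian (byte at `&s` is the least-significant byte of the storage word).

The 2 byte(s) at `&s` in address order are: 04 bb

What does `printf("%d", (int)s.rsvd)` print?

6

[0]=0x04 [1]=0xbb (little-endian) → word 0xbb04
state [0+:3] = (word>>0) & 0x7 = 4
bank [3+:4] = (word>>3) & 0xf = 0
rsvd [7+:3] = (word>>7) & 0x7 = 6  ←
ver [10+:3] = (word>>10) & 0x7 = 6
prio [13+:2] = (word>>13) & 0x3 = 1
opcode [15+:1] = (word>>15) & 0x1 = 1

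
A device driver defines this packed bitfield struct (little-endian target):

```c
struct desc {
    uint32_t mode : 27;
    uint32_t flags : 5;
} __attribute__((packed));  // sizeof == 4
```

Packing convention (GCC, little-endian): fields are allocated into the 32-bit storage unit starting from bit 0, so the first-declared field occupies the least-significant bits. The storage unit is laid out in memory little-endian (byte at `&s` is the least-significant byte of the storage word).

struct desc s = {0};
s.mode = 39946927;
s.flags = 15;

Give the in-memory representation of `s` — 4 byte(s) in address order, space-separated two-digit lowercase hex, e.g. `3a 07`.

af 8a 61 7a

mode:27 = 39946927 → 0x2618aaf << 0 → word 0x02618aaf
flags:5 = 15 → 0xf << 27 → word 0x7a618aaf
word = 0x7a618aaf → little-endian bytes:
  [0]=0xaf  [1]=0x8a  [2]=0x61  [3]=0x7a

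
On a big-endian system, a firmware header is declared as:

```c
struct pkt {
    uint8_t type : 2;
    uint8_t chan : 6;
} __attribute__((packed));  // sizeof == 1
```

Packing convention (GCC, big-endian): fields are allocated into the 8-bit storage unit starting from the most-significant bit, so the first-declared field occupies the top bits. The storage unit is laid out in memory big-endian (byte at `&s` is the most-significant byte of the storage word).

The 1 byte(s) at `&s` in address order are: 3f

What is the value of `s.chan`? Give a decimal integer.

[0]=0x3f (big-endian) → word 0x3f
type:2 @ bit 6 → (0x3f>>6)&0x3 = 0x0
chan:6 @ bit 0 → (0x3f>>0)&0x3f = 0x3f  ←

63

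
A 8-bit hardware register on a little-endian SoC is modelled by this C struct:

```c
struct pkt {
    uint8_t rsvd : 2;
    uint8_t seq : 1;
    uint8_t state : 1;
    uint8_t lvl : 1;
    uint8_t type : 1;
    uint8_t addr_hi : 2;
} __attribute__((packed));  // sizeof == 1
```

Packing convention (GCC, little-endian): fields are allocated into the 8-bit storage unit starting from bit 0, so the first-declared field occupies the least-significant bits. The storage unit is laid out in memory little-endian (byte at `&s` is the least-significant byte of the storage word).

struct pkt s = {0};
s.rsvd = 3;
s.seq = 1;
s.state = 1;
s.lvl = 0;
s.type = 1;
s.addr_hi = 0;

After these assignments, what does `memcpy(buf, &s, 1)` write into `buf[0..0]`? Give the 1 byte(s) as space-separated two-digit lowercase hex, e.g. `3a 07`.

rsvd:2 = 3 → 0x3 << 0 → word 0x03
seq:1 = 1 → 0x1 << 2 → word 0x07
state:1 = 1 → 0x1 << 3 → word 0x0f
lvl:1 = 0 → 0x0 << 4 → word 0x0f
type:1 = 1 → 0x1 << 5 → word 0x2f
addr_hi:2 = 0 → 0x0 << 6 → word 0x2f
word = 0x2f → little-endian bytes:
  [0]=0x2f

2f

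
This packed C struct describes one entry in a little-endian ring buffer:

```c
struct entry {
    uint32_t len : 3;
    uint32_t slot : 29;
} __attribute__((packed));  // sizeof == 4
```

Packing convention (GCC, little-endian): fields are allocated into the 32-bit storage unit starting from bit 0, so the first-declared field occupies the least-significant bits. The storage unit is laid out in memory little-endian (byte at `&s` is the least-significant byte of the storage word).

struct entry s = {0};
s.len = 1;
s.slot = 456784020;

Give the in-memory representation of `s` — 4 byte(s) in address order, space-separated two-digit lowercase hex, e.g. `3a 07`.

len:3 = 1 → 0x1 << 0 → word 0x00000001
slot:29 = 456784020 → 0x1b39f894 << 3 → word 0xd9cfc4a1
word = 0xd9cfc4a1 → little-endian bytes:
  [0]=0xa1  [1]=0xc4  [2]=0xcf  [3]=0xd9

a1 c4 cf d9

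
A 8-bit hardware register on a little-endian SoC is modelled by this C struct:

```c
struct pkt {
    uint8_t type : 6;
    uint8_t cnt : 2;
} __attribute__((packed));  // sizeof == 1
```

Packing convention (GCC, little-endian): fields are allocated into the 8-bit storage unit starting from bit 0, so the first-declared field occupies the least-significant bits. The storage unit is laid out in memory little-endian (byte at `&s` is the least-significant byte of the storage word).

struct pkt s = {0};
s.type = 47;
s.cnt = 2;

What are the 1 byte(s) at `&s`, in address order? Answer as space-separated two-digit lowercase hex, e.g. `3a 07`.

[0+:6] type=47 & 0x3f = 0x2f; word=0x2f
[6+:2] cnt=2 & 0x3 = 0x2; word=0xaf
word = 0xaf → little-endian bytes:
  [0]=0xaf

af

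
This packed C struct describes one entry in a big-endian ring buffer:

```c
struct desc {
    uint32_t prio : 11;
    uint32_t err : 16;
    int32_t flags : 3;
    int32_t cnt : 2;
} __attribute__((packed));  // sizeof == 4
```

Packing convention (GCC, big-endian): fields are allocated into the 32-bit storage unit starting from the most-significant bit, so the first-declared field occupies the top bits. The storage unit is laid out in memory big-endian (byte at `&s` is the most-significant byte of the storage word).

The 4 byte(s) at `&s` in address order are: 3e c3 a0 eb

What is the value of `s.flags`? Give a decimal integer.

2

[0]=0x3e [1]=0xc3 [2]=0xa0 [3]=0xeb (big-endian) → word 0x3ec3a0eb
prio:11 @ bit 21 → (0x3ec3a0eb>>21)&0x7ff = 0x1f6
err:16 @ bit 5 → (0x3ec3a0eb>>5)&0xffff = 0x1d07
flags:3 @ bit 2 → (0x3ec3a0eb>>2)&0x7 = 0x2  ←
cnt:2 @ bit 0 → (0x3ec3a0eb>>0)&0x3 = 0x3
flags signed 3b, MSB=0: value = 2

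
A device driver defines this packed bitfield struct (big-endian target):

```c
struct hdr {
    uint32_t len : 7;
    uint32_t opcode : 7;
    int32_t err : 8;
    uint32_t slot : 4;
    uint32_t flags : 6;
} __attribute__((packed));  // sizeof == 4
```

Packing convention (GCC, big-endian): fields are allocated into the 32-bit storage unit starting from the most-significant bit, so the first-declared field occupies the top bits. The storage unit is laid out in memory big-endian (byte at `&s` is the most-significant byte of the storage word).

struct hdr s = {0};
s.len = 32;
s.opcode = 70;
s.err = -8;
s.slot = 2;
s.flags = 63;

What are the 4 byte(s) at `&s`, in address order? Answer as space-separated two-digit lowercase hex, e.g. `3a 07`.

41 1b e0 bf

len (7b) val=32 bits=0x20 at bit 25: 0x40000000
opcode (7b) val=70 bits=0x46 at bit 18: 0x41180000
err (8b) val=-8 bits=0xf8 at bit 10: 0x411be000
slot (4b) val=2 bits=0x2 at bit 6: 0x411be080
flags (6b) val=63 bits=0x3f at bit 0: 0x411be0bf
word = 0x411be0bf → big-endian bytes:
  [0]=0x41  [1]=0x1b  [2]=0xe0  [3]=0xbf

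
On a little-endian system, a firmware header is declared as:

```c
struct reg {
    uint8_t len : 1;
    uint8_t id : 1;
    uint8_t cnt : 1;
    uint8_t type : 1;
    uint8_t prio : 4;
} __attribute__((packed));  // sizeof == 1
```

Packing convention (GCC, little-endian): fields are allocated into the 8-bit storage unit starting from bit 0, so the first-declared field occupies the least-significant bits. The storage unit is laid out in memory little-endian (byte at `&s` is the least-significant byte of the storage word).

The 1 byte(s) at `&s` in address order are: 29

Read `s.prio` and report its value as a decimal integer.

[0]=0x29 (little-endian) → word 0x29
len [0+:1] = (word>>0) & 0x1 = 1
id [1+:1] = (word>>1) & 0x1 = 0
cnt [2+:1] = (word>>2) & 0x1 = 0
type [3+:1] = (word>>3) & 0x1 = 1
prio [4+:4] = (word>>4) & 0xf = 2  ←

2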